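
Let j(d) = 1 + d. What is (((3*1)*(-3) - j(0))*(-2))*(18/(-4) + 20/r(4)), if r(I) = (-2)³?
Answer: -140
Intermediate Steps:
r(I) = -8
(((3*1)*(-3) - j(0))*(-2))*(18/(-4) + 20/r(4)) = (((3*1)*(-3) - (1 + 0))*(-2))*(18/(-4) + 20/(-8)) = ((3*(-3) - 1*1)*(-2))*(18*(-¼) + 20*(-⅛)) = ((-9 - 1)*(-2))*(-9/2 - 5/2) = -10*(-2)*(-7) = 20*(-7) = -140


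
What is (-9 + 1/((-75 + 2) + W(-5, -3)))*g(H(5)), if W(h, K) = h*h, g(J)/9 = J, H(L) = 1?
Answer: -1299/16 ≈ -81.188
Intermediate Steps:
g(J) = 9*J
W(h, K) = h**2
(-9 + 1/((-75 + 2) + W(-5, -3)))*g(H(5)) = (-9 + 1/((-75 + 2) + (-5)**2))*(9*1) = (-9 + 1/(-73 + 25))*9 = (-9 + 1/(-48))*9 = (-9 - 1/48)*9 = -433/48*9 = -1299/16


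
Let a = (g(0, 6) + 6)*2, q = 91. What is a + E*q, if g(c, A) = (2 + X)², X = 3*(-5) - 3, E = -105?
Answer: -9031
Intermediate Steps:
X = -18 (X = -15 - 3 = -18)
g(c, A) = 256 (g(c, A) = (2 - 18)² = (-16)² = 256)
a = 524 (a = (256 + 6)*2 = 262*2 = 524)
a + E*q = 524 - 105*91 = 524 - 9555 = -9031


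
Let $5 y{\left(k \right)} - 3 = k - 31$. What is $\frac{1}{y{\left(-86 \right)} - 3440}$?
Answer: $- \frac{5}{17314} \approx -0.00028878$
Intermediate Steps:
$y{\left(k \right)} = - \frac{28}{5} + \frac{k}{5}$ ($y{\left(k \right)} = \frac{3}{5} + \frac{k - 31}{5} = \frac{3}{5} + \frac{-31 + k}{5} = \frac{3}{5} + \left(- \frac{31}{5} + \frac{k}{5}\right) = - \frac{28}{5} + \frac{k}{5}$)
$\frac{1}{y{\left(-86 \right)} - 3440} = \frac{1}{\left(- \frac{28}{5} + \frac{1}{5} \left(-86\right)\right) - 3440} = \frac{1}{\left(- \frac{28}{5} - \frac{86}{5}\right) - 3440} = \frac{1}{- \frac{114}{5} - 3440} = \frac{1}{- \frac{17314}{5}} = - \frac{5}{17314}$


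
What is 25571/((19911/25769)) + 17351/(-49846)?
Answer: 32845132852993/992483706 ≈ 33094.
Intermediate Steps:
25571/((19911/25769)) + 17351/(-49846) = 25571/((19911*(1/25769))) + 17351*(-1/49846) = 25571/(19911/25769) - 17351/49846 = 25571*(25769/19911) - 17351/49846 = 658939099/19911 - 17351/49846 = 32845132852993/992483706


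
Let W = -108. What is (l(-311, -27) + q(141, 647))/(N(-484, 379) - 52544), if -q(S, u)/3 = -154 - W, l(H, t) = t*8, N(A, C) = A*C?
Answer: 13/39330 ≈ 0.00033054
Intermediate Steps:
l(H, t) = 8*t
q(S, u) = 138 (q(S, u) = -3*(-154 - 1*(-108)) = -3*(-154 + 108) = -3*(-46) = 138)
(l(-311, -27) + q(141, 647))/(N(-484, 379) - 52544) = (8*(-27) + 138)/(-484*379 - 52544) = (-216 + 138)/(-183436 - 52544) = -78/(-235980) = -78*(-1/235980) = 13/39330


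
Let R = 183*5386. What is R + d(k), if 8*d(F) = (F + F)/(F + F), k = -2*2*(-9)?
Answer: 7885105/8 ≈ 9.8564e+5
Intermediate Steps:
k = 36 (k = -4*(-9) = 36)
R = 985638
d(F) = ⅛ (d(F) = ((F + F)/(F + F))/8 = ((2*F)/((2*F)))/8 = ((2*F)*(1/(2*F)))/8 = (⅛)*1 = ⅛)
R + d(k) = 985638 + ⅛ = 7885105/8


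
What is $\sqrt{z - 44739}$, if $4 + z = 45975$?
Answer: $4 \sqrt{77} \approx 35.1$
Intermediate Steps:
$z = 45971$ ($z = -4 + 45975 = 45971$)
$\sqrt{z - 44739} = \sqrt{45971 - 44739} = \sqrt{1232} = 4 \sqrt{77}$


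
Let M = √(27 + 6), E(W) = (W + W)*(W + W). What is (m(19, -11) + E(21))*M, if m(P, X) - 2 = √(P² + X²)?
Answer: √33*(1766 + √482) ≈ 10271.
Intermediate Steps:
E(W) = 4*W² (E(W) = (2*W)*(2*W) = 4*W²)
m(P, X) = 2 + √(P² + X²)
M = √33 ≈ 5.7446
(m(19, -11) + E(21))*M = ((2 + √(19² + (-11)²)) + 4*21²)*√33 = ((2 + √(361 + 121)) + 4*441)*√33 = ((2 + √482) + 1764)*√33 = (1766 + √482)*√33 = √33*(1766 + √482)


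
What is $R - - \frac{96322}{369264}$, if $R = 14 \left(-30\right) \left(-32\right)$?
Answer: $\frac{2481502241}{184632} \approx 13440.0$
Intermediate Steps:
$R = 13440$ ($R = \left(-420\right) \left(-32\right) = 13440$)
$R - - \frac{96322}{369264} = 13440 - - \frac{96322}{369264} = 13440 - \left(-96322\right) \frac{1}{369264} = 13440 - - \frac{48161}{184632} = 13440 + \frac{48161}{184632} = \frac{2481502241}{184632}$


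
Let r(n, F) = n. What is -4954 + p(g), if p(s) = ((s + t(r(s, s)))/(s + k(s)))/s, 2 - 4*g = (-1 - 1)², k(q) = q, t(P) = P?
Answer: -4956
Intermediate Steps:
g = -½ (g = ½ - (-1 - 1)²/4 = ½ - ¼*(-2)² = ½ - ¼*4 = ½ - 1 = -½ ≈ -0.50000)
p(s) = 1/s (p(s) = ((s + s)/(s + s))/s = ((2*s)/((2*s)))/s = ((2*s)*(1/(2*s)))/s = 1/s)
-4954 + p(g) = -4954 + 1/(-½) = -4954 - 2 = -4956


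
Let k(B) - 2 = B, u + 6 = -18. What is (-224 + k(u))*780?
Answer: -191880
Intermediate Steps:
u = -24 (u = -6 - 18 = -24)
k(B) = 2 + B
(-224 + k(u))*780 = (-224 + (2 - 24))*780 = (-224 - 22)*780 = -246*780 = -191880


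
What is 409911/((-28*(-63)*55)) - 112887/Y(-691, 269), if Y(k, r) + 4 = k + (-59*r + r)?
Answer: 5877538769/527044980 ≈ 11.152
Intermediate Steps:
Y(k, r) = -4 + k - 58*r (Y(k, r) = -4 + (k + (-59*r + r)) = -4 + (k - 58*r) = -4 + k - 58*r)
409911/((-28*(-63)*55)) - 112887/Y(-691, 269) = 409911/((-28*(-63)*55)) - 112887/(-4 - 691 - 58*269) = 409911/((-(-1764)*55)) - 112887/(-4 - 691 - 15602) = 409911/((-1*(-97020))) - 112887/(-16297) = 409911/97020 - 112887*(-1/16297) = 409911*(1/97020) + 112887/16297 = 136637/32340 + 112887/16297 = 5877538769/527044980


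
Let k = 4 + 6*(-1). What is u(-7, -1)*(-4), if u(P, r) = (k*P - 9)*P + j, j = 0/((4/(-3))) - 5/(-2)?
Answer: 130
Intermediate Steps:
k = -2 (k = 4 - 6 = -2)
j = 5/2 (j = 0/((4*(-⅓))) - 5*(-½) = 0/(-4/3) + 5/2 = 0*(-¾) + 5/2 = 0 + 5/2 = 5/2 ≈ 2.5000)
u(P, r) = 5/2 + P*(-9 - 2*P) (u(P, r) = (-2*P - 9)*P + 5/2 = (-9 - 2*P)*P + 5/2 = P*(-9 - 2*P) + 5/2 = 5/2 + P*(-9 - 2*P))
u(-7, -1)*(-4) = (5/2 - 9*(-7) - 2*(-7)²)*(-4) = (5/2 + 63 - 2*49)*(-4) = (5/2 + 63 - 98)*(-4) = -65/2*(-4) = 130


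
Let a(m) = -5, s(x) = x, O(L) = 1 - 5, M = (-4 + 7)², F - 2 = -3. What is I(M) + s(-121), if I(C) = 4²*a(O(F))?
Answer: -201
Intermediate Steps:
F = -1 (F = 2 - 3 = -1)
M = 9 (M = 3² = 9)
O(L) = -4
I(C) = -80 (I(C) = 4²*(-5) = 16*(-5) = -80)
I(M) + s(-121) = -80 - 121 = -201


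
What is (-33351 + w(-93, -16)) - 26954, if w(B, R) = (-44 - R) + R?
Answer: -60349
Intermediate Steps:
w(B, R) = -44
(-33351 + w(-93, -16)) - 26954 = (-33351 - 44) - 26954 = -33395 - 26954 = -60349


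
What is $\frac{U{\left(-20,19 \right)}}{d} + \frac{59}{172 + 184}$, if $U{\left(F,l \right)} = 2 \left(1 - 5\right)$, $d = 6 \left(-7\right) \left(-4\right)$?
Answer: $\frac{883}{7476} \approx 0.11811$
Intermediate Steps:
$d = 168$ ($d = \left(-42\right) \left(-4\right) = 168$)
$U{\left(F,l \right)} = -8$ ($U{\left(F,l \right)} = 2 \left(-4\right) = -8$)
$\frac{U{\left(-20,19 \right)}}{d} + \frac{59}{172 + 184} = - \frac{8}{168} + \frac{59}{172 + 184} = \left(-8\right) \frac{1}{168} + \frac{59}{356} = - \frac{1}{21} + 59 \cdot \frac{1}{356} = - \frac{1}{21} + \frac{59}{356} = \frac{883}{7476}$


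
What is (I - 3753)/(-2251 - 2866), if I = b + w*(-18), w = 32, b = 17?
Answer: 616/731 ≈ 0.84268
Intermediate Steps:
I = -559 (I = 17 + 32*(-18) = 17 - 576 = -559)
(I - 3753)/(-2251 - 2866) = (-559 - 3753)/(-2251 - 2866) = -4312/(-5117) = -4312*(-1/5117) = 616/731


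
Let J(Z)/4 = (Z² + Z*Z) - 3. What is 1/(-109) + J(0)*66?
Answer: -86329/109 ≈ -792.01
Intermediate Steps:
J(Z) = -12 + 8*Z² (J(Z) = 4*((Z² + Z*Z) - 3) = 4*((Z² + Z²) - 3) = 4*(2*Z² - 3) = 4*(-3 + 2*Z²) = -12 + 8*Z²)
1/(-109) + J(0)*66 = 1/(-109) + (-12 + 8*0²)*66 = -1/109 + (-12 + 8*0)*66 = -1/109 + (-12 + 0)*66 = -1/109 - 12*66 = -1/109 - 792 = -86329/109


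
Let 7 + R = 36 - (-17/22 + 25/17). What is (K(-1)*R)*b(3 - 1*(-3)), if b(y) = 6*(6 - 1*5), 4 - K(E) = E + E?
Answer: 190530/187 ≈ 1018.9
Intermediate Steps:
K(E) = 4 - 2*E (K(E) = 4 - (E + E) = 4 - 2*E)
R = 10585/374 (R = -7 + (36 - (-17/22 + 25/17)) = -7 + (36 - 1*261/374) = -7 + (36 - 261/374) = -7 + 13203/374 = 10585/374 ≈ 28.302)
b(y) = 6 (b(y) = 6*(6 - 5) = 6*1 = 6)
(K(-1)*R)*b(3 - 1*(-3)) = ((4 - 2*(-1))*(10585/374))*6 = ((4 + 2)*(10585/374))*6 = (6*(10585/374))*6 = (31755/187)*6 = 190530/187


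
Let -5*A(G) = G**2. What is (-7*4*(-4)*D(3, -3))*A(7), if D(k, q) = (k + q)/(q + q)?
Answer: 0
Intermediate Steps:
A(G) = -G**2/5
D(k, q) = (k + q)/(2*q) (D(k, q) = (k + q)/((2*q)) = (k + q)*(1/(2*q)) = (k + q)/(2*q))
(-7*4*(-4)*D(3, -3))*A(7) = (-7*4*(-4)*(1/2)*(3 - 3)/(-3))*(-1/5*7**2) = (-(-112)*(1/2)*(-1/3)*0)*(-1/5*49) = -(-112)*0*(-49/5) = -7*0*(-49/5) = 0*(-49/5) = 0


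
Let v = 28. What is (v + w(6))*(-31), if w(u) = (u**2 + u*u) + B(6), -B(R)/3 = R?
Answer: -2542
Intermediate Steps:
B(R) = -3*R
w(u) = -18 + 2*u**2 (w(u) = (u**2 + u*u) - 3*6 = (u**2 + u**2) - 18 = 2*u**2 - 18 = -18 + 2*u**2)
(v + w(6))*(-31) = (28 + (-18 + 2*6**2))*(-31) = (28 + (-18 + 2*36))*(-31) = (28 + (-18 + 72))*(-31) = (28 + 54)*(-31) = 82*(-31) = -2542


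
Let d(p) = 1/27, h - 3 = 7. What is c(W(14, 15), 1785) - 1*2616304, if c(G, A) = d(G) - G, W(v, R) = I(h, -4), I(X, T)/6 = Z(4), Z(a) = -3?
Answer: -70639721/27 ≈ -2.6163e+6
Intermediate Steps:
h = 10 (h = 3 + 7 = 10)
I(X, T) = -18 (I(X, T) = 6*(-3) = -18)
d(p) = 1/27
W(v, R) = -18
c(G, A) = 1/27 - G
c(W(14, 15), 1785) - 1*2616304 = (1/27 - 1*(-18)) - 1*2616304 = (1/27 + 18) - 2616304 = 487/27 - 2616304 = -70639721/27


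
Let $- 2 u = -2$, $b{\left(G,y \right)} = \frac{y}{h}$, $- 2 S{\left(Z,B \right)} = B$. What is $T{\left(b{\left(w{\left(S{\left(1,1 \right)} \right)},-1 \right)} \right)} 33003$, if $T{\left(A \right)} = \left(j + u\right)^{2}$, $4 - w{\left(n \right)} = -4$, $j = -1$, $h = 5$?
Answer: $0$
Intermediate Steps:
$S{\left(Z,B \right)} = - \frac{B}{2}$
$w{\left(n \right)} = 8$ ($w{\left(n \right)} = 4 - -4 = 4 + 4 = 8$)
$b{\left(G,y \right)} = \frac{y}{5}$
$u = 1$ ($u = \left(- \frac{1}{2}\right) \left(-2\right) = 1$)
$T{\left(A \right)} = 0$ ($T{\left(A \right)} = \left(-1 + 1\right)^{2} = 0^{2} = 0$)
$T{\left(b{\left(w{\left(S{\left(1,1 \right)} \right)},-1 \right)} \right)} 33003 = 0 \cdot 33003 = 0$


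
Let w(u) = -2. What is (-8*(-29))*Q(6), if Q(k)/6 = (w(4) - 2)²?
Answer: 22272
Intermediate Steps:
Q(k) = 96 (Q(k) = 6*(-2 - 2)² = 6*(-4)² = 6*16 = 96)
(-8*(-29))*Q(6) = -8*(-29)*96 = 232*96 = 22272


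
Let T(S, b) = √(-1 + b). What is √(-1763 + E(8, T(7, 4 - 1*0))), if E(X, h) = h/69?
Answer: √(-8393643 + 69*√3)/69 ≈ 41.988*I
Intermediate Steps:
E(X, h) = h/69 (E(X, h) = h*(1/69) = h/69)
√(-1763 + E(8, T(7, 4 - 1*0))) = √(-1763 + √(-1 + (4 - 1*0))/69) = √(-1763 + √(-1 + (4 + 0))/69) = √(-1763 + √(-1 + 4)/69) = √(-1763 + √3/69)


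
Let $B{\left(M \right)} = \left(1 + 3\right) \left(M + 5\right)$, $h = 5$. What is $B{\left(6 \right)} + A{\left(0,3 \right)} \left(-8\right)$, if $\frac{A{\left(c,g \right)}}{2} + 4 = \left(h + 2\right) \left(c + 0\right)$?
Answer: $108$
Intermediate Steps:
$B{\left(M \right)} = 20 + 4 M$ ($B{\left(M \right)} = 4 \left(5 + M\right) = 20 + 4 M$)
$A{\left(c,g \right)} = -8 + 14 c$ ($A{\left(c,g \right)} = -8 + 2 \left(5 + 2\right) \left(c + 0\right) = -8 + 2 \cdot 7 c = -8 + 14 c$)
$B{\left(6 \right)} + A{\left(0,3 \right)} \left(-8\right) = \left(20 + 4 \cdot 6\right) + \left(-8 + 14 \cdot 0\right) \left(-8\right) = \left(20 + 24\right) + \left(-8 + 0\right) \left(-8\right) = 44 - -64 = 44 + 64 = 108$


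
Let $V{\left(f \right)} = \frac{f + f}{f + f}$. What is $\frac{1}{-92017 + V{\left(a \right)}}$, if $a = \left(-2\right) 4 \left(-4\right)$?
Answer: $- \frac{1}{92016} \approx -1.0868 \cdot 10^{-5}$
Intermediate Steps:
$a = 32$ ($a = \left(-8\right) \left(-4\right) = 32$)
$V{\left(f \right)} = 1$ ($V{\left(f \right)} = \frac{2 f}{2 f} = 2 f \frac{1}{2 f} = 1$)
$\frac{1}{-92017 + V{\left(a \right)}} = \frac{1}{-92017 + 1} = \frac{1}{-92016} = - \frac{1}{92016}$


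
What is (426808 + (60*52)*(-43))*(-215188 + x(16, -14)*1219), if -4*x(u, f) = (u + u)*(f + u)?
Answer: -68682144416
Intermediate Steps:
x(u, f) = -u*(f + u)/2 (x(u, f) = -(u + u)*(f + u)/4 = -2*u*(f + u)/4 = -u*(f + u)/2)
(426808 + (60*52)*(-43))*(-215188 + x(16, -14)*1219) = (426808 + (60*52)*(-43))*(-215188 - ½*16*(-14 + 16)*1219) = (426808 + 3120*(-43))*(-215188 - ½*16*2*1219) = (426808 - 134160)*(-215188 - 16*1219) = 292648*(-215188 - 19504) = 292648*(-234692) = -68682144416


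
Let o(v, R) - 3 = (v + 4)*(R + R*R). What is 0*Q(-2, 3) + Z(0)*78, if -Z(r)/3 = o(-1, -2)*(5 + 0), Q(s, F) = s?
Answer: -10530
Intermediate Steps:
o(v, R) = 3 + (4 + v)*(R + R²) (o(v, R) = 3 + (v + 4)*(R + R*R) = 3 + (4 + v)*(R + R²))
Z(r) = -135 (Z(r) = -3*(3 + 4*(-2) + 4*(-2)² - 2*(-1) - 1*(-2)²)*(5 + 0) = -3*(3 - 8 + 4*4 + 2 - 1*4)*5 = -3*(3 - 8 + 16 + 2 - 4)*5 = -27*5 = -3*45 = -135)
0*Q(-2, 3) + Z(0)*78 = 0*(-2) - 135*78 = 0 - 10530 = -10530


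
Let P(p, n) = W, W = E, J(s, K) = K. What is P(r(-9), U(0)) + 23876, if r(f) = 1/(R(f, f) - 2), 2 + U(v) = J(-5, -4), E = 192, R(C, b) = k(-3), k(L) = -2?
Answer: 24068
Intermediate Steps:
R(C, b) = -2
W = 192
U(v) = -6 (U(v) = -2 - 4 = -6)
r(f) = -1/4 (r(f) = 1/(-2 - 2) = 1/(-4) = -1/4)
P(p, n) = 192
P(r(-9), U(0)) + 23876 = 192 + 23876 = 24068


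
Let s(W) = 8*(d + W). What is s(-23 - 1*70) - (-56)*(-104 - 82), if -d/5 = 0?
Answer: -11160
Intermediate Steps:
d = 0 (d = -5*0 = 0)
s(W) = 8*W (s(W) = 8*(0 + W) = 8*W)
s(-23 - 1*70) - (-56)*(-104 - 82) = 8*(-23 - 1*70) - (-56)*(-104 - 82) = 8*(-23 - 70) - (-56)*(-186) = 8*(-93) - 1*10416 = -744 - 10416 = -11160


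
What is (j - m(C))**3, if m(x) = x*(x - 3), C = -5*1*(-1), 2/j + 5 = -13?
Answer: -753571/729 ≈ -1033.7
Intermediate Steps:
j = -1/9 (j = 2/(-5 - 13) = 2/(-18) = 2*(-1/18) = -1/9 ≈ -0.11111)
C = 5 (C = -5*(-1) = 5)
m(x) = x*(-3 + x)
(j - m(C))**3 = (-1/9 - 5*(-3 + 5))**3 = (-1/9 - 5*2)**3 = (-1/9 - 1*10)**3 = (-1/9 - 10)**3 = (-91/9)**3 = -753571/729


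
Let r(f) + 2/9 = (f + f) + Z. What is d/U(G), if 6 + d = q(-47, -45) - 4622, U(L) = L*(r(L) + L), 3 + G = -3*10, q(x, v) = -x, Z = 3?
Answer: -13743/9526 ≈ -1.4427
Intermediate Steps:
r(f) = 25/9 + 2*f (r(f) = -2/9 + ((f + f) + 3) = -2/9 + (2*f + 3) = -2/9 + (3 + 2*f) = 25/9 + 2*f)
G = -33 (G = -3 - 3*10 = -3 - 30 = -33)
U(L) = L*(25/9 + 3*L) (U(L) = L*((25/9 + 2*L) + L) = L*(25/9 + 3*L))
d = -4581 (d = -6 + (-1*(-47) - 4622) = -6 + (47 - 4622) = -6 - 4575 = -4581)
d/U(G) = -4581*(-3/(11*(25 + 27*(-33)))) = -4581*(-3/(11*(25 - 891))) = -4581/((⅑)*(-33)*(-866)) = -4581/9526/3 = -4581*3/9526 = -13743/9526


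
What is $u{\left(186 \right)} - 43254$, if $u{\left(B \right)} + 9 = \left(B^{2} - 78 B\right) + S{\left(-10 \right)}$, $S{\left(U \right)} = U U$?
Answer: $-23075$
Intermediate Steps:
$S{\left(U \right)} = U^{2}$
$u{\left(B \right)} = 91 + B^{2} - 78 B$ ($u{\left(B \right)} = -9 + \left(\left(B^{2} - 78 B\right) + \left(-10\right)^{2}\right) = -9 + \left(\left(B^{2} - 78 B\right) + 100\right) = -9 + \left(100 + B^{2} - 78 B\right) = 91 + B^{2} - 78 B$)
$u{\left(186 \right)} - 43254 = \left(91 + 186^{2} - 14508\right) - 43254 = \left(91 + 34596 - 14508\right) - 43254 = 20179 - 43254 = -23075$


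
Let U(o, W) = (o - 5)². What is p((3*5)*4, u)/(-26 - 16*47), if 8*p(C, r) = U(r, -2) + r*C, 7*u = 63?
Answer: -139/1556 ≈ -0.089332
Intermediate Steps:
u = 9 (u = (⅐)*63 = 9)
U(o, W) = (-5 + o)²
p(C, r) = (-5 + r)²/8 + C*r/8 (p(C, r) = ((-5 + r)² + r*C)/8 = ((-5 + r)² + C*r)/8 = (-5 + r)²/8 + C*r/8)
p((3*5)*4, u)/(-26 - 16*47) = ((-5 + 9)²/8 + (⅛)*((3*5)*4)*9)/(-26 - 16*47) = ((⅛)*4² + (⅛)*(15*4)*9)/(-26 - 752) = ((⅛)*16 + (⅛)*60*9)/(-778) = (2 + 135/2)*(-1/778) = (139/2)*(-1/778) = -139/1556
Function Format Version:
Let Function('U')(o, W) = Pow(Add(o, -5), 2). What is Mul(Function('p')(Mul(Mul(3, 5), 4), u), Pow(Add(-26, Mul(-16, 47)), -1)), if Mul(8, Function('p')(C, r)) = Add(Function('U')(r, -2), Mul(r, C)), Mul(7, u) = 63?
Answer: Rational(-139, 1556) ≈ -0.089332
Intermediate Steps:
u = 9 (u = Mul(Rational(1, 7), 63) = 9)
Function('U')(o, W) = Pow(Add(-5, o), 2)
Function('p')(C, r) = Add(Mul(Rational(1, 8), Pow(Add(-5, r), 2)), Mul(Rational(1, 8), C, r)) (Function('p')(C, r) = Mul(Rational(1, 8), Add(Pow(Add(-5, r), 2), Mul(r, C))) = Mul(Rational(1, 8), Add(Pow(Add(-5, r), 2), Mul(C, r))) = Add(Mul(Rational(1, 8), Pow(Add(-5, r), 2)), Mul(Rational(1, 8), C, r)))
Mul(Function('p')(Mul(Mul(3, 5), 4), u), Pow(Add(-26, Mul(-16, 47)), -1)) = Mul(Add(Mul(Rational(1, 8), Pow(Add(-5, 9), 2)), Mul(Rational(1, 8), Mul(Mul(3, 5), 4), 9)), Pow(Add(-26, Mul(-16, 47)), -1)) = Mul(Add(Mul(Rational(1, 8), Pow(4, 2)), Mul(Rational(1, 8), Mul(15, 4), 9)), Pow(Add(-26, -752), -1)) = Mul(Add(Mul(Rational(1, 8), 16), Mul(Rational(1, 8), 60, 9)), Pow(-778, -1)) = Mul(Add(2, Rational(135, 2)), Rational(-1, 778)) = Mul(Rational(139, 2), Rational(-1, 778)) = Rational(-139, 1556)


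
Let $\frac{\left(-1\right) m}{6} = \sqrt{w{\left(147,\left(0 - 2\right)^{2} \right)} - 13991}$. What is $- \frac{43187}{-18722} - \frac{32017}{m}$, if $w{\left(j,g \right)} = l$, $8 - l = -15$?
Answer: $\frac{43187}{18722} - \frac{32017 i \sqrt{97}}{6984} \approx 2.3068 - 45.15 i$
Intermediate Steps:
$l = 23$ ($l = 8 - -15 = 8 + 15 = 23$)
$w{\left(j,g \right)} = 23$
$m = - 72 i \sqrt{97}$ ($m = - 6 \sqrt{23 - 13991} = - 6 \sqrt{-13968} = - 6 \cdot 12 i \sqrt{97} = - 72 i \sqrt{97} \approx - 709.12 i$)
$- \frac{43187}{-18722} - \frac{32017}{m} = - \frac{43187}{-18722} - \frac{32017}{\left(-72\right) i \sqrt{97}} = \left(-43187\right) \left(- \frac{1}{18722}\right) - 32017 \frac{i \sqrt{97}}{6984} = \frac{43187}{18722} - \frac{32017 i \sqrt{97}}{6984}$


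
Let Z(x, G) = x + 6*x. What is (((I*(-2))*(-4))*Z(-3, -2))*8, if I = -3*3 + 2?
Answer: 9408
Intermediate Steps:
I = -7 (I = -9 + 2 = -7)
Z(x, G) = 7*x
(((I*(-2))*(-4))*Z(-3, -2))*8 = ((-7*(-2)*(-4))*(7*(-3)))*8 = ((14*(-4))*(-21))*8 = -56*(-21)*8 = 1176*8 = 9408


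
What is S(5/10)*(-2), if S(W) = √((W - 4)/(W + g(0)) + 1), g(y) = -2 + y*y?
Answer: -2*√30/3 ≈ -3.6515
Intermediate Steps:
g(y) = -2 + y²
S(W) = √(1 + (-4 + W)/(-2 + W)) (S(W) = √((W - 4)/(W + (-2 + 0²)) + 1) = √((-4 + W)/(W + (-2 + 0)) + 1) = √((-4 + W)/(W - 2) + 1) = √((-4 + W)/(-2 + W) + 1) = √(1 + (-4 + W)/(-2 + W)))
S(5/10)*(-2) = (√2*√((3 - 5/10)/(2 - 5/10)))*(-2) = (√2*√((3 - 1*½)/(2 - 1*½)))*(-2) = (√2*√((3 - ½)/(2 - ½)))*(-2) = (√2*√((5/2)/(3/2)))*(-2) = (√2*√((⅔)*(5/2)))*(-2) = (√2*√(5/3))*(-2) = (√2*(√15/3))*(-2) = (√30/3)*(-2) = -2*√30/3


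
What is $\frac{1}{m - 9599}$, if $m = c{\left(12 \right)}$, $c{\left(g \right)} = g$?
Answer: $- \frac{1}{9587} \approx -0.00010431$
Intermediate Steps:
$m = 12$
$\frac{1}{m - 9599} = \frac{1}{12 - 9599} = \frac{1}{-9587} = - \frac{1}{9587}$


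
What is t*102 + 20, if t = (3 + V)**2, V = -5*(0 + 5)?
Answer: 49388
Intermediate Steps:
V = -25 (V = -5*5 = -25)
t = 484 (t = (3 - 25)**2 = (-22)**2 = 484)
t*102 + 20 = 484*102 + 20 = 49368 + 20 = 49388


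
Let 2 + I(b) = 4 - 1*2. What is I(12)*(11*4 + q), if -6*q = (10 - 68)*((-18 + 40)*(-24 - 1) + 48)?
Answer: 0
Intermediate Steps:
I(b) = 0 (I(b) = -2 + (4 - 1*2) = -2 + (4 - 2) = -2 + 2 = 0)
q = -14558/3 (q = -(10 - 68)*((-18 + 40)*(-24 - 1) + 48)/6 = -(-29)*(22*(-25) + 48)/3 = -(-29)*(-550 + 48)/3 = -(-29)*(-502)/3 = -⅙*29116 = -14558/3 ≈ -4852.7)
I(12)*(11*4 + q) = 0*(11*4 - 14558/3) = 0*(44 - 14558/3) = 0*(-14426/3) = 0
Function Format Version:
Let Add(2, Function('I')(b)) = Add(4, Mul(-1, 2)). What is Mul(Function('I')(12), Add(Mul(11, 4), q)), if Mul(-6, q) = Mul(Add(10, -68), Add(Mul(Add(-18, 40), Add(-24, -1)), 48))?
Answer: 0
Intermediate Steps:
Function('I')(b) = 0 (Function('I')(b) = Add(-2, Add(4, Mul(-1, 2))) = Add(-2, Add(4, -2)) = Add(-2, 2) = 0)
q = Rational(-14558, 3) (q = Mul(Rational(-1, 6), Mul(Add(10, -68), Add(Mul(Add(-18, 40), Add(-24, -1)), 48))) = Mul(Rational(-1, 6), Mul(-58, Add(Mul(22, -25), 48))) = Mul(Rational(-1, 6), Mul(-58, Add(-550, 48))) = Mul(Rational(-1, 6), Mul(-58, -502)) = Mul(Rational(-1, 6), 29116) = Rational(-14558, 3) ≈ -4852.7)
Mul(Function('I')(12), Add(Mul(11, 4), q)) = Mul(0, Add(Mul(11, 4), Rational(-14558, 3))) = Mul(0, Add(44, Rational(-14558, 3))) = Mul(0, Rational(-14426, 3)) = 0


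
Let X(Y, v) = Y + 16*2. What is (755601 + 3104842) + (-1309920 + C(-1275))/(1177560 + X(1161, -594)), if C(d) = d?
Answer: 4550507456384/1178753 ≈ 3.8604e+6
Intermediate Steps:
X(Y, v) = 32 + Y (X(Y, v) = Y + 32 = 32 + Y)
(755601 + 3104842) + (-1309920 + C(-1275))/(1177560 + X(1161, -594)) = (755601 + 3104842) + (-1309920 - 1275)/(1177560 + (32 + 1161)) = 3860443 - 1311195/(1177560 + 1193) = 3860443 - 1311195/1178753 = 4550507456384/1178753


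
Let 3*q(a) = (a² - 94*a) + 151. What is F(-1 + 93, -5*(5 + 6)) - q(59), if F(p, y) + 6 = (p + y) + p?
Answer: 761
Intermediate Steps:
q(a) = 151/3 - 94*a/3 + a²/3 (q(a) = ((a² - 94*a) + 151)/3 = (151 + a² - 94*a)/3 = 151/3 - 94*a/3 + a²/3)
F(p, y) = -6 + y + 2*p (F(p, y) = -6 + ((p + y) + p) = -6 + (y + 2*p) = -6 + y + 2*p)
F(-1 + 93, -5*(5 + 6)) - q(59) = (-6 - 5*(5 + 6) + 2*(-1 + 93)) - (151/3 - 94/3*59 + (⅓)*59²) = (-6 - 5*11 + 2*92) - (151/3 - 5546/3 + (⅓)*3481) = (-6 - 55 + 184) - (151/3 - 5546/3 + 3481/3) = 123 - 1*(-638) = 123 + 638 = 761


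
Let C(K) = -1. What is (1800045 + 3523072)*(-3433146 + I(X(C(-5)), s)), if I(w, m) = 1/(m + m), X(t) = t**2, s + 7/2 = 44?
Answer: -1480278059399525/81 ≈ -1.8275e+13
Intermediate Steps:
s = 81/2 (s = -7/2 + 44 = 81/2 ≈ 40.500)
I(w, m) = 1/(2*m)
(1800045 + 3523072)*(-3433146 + I(X(C(-5)), s)) = (1800045 + 3523072)*(-3433146 + 1/(2*(81/2))) = 5323117*(-3433146 + (1/2)*(2/81)) = 5323117*(-3433146 + 1/81) = 5323117*(-278084825/81) = -1480278059399525/81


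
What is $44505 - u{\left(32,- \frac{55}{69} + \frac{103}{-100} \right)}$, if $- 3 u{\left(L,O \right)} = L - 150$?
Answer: $\frac{133397}{3} \approx 44466.0$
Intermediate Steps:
$u{\left(L,O \right)} = 50 - \frac{L}{3}$ ($u{\left(L,O \right)} = - \frac{L - 150}{3} = - \frac{-150 + L}{3} = 50 - \frac{L}{3}$)
$44505 - u{\left(32,- \frac{55}{69} + \frac{103}{-100} \right)} = 44505 - \left(50 - \frac{32}{3}\right) = 44505 - \frac{118}{3} = \frac{133397}{3}$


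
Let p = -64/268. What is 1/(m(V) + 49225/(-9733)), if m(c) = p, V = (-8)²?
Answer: -652111/3453803 ≈ -0.18881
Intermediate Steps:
V = 64
p = -16/67 (p = -64*1/268 = -16/67 ≈ -0.23881)
m(c) = -16/67
1/(m(V) + 49225/(-9733)) = 1/(-16/67 + 49225/(-9733)) = 1/(-16/67 + 49225*(-1/9733)) = 1/(-16/67 - 49225/9733) = 1/(-3453803/652111) = -652111/3453803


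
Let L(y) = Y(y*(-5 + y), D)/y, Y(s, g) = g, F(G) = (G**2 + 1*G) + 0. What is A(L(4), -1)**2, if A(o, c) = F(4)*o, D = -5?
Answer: 625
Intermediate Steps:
F(G) = G + G**2 (F(G) = (G**2 + G) + 0 = (G + G**2) + 0 = G + G**2)
L(y) = -5/y
A(o, c) = 20*o (A(o, c) = (4*(1 + 4))*o = (4*5)*o = 20*o)
A(L(4), -1)**2 = (20*(-5/4))**2 = (-25)**2 = 625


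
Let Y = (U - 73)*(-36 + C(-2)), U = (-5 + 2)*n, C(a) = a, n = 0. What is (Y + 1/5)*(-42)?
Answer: -582582/5 ≈ -1.1652e+5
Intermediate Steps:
U = 0 (U = (-5 + 2)*0 = -3*0 = 0)
Y = 2774 (Y = (0 - 73)*(-36 - 2) = -73*(-38) = 2774)
(Y + 1/5)*(-42) = (2774 + 1/5)*(-42) = (2774 + ⅕)*(-42) = (13871/5)*(-42) = -582582/5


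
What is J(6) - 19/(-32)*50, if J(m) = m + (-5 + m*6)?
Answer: 1067/16 ≈ 66.688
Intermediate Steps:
J(m) = -5 + 7*m (J(m) = m + (-5 + 6*m) = -5 + 7*m)
J(6) - 19/(-32)*50 = (-5 + 7*6) - 19/(-32)*50 = (-5 + 42) - 19*(-1/32)*50 = 37 + (19/32)*50 = 37 + 475/16 = 1067/16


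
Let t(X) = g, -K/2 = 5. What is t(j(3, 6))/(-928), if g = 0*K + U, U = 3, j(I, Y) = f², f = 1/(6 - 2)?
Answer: -3/928 ≈ -0.0032328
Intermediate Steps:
K = -10 (K = -2*5 = -10)
f = ¼ (f = 1/4 = ¼ ≈ 0.25000)
j(I, Y) = 1/16 (j(I, Y) = (¼)² = 1/16)
g = 3 (g = 0*(-10) + 3 = 0 + 3 = 3)
t(X) = 3
t(j(3, 6))/(-928) = 3/(-928) = 3*(-1/928) = -3/928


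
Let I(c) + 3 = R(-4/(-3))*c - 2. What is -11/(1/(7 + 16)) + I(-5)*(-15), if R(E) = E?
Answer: -78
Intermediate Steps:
I(c) = -5 + 4*c/3 (I(c) = -3 + ((-4/(-3))*c - 2) = -3 + ((-4*(-⅓))*c - 2) = -3 + (4*c/3 - 2) = -3 + (-2 + 4*c/3) = -5 + 4*c/3)
-11/(1/(7 + 16)) + I(-5)*(-15) = -11/(1/(7 + 16)) + (-5 + (4/3)*(-5))*(-15) = -11/(1/23) + (-5 - 20/3)*(-15) = -11/1/23 - 35/3*(-15) = -11*23 + 175 = -253 + 175 = -78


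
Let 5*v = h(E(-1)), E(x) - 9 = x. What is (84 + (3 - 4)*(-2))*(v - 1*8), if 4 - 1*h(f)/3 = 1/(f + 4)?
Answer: -4859/10 ≈ -485.90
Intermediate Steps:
E(x) = 9 + x
h(f) = 12 - 3/(4 + f) (h(f) = 12 - 3/(f + 4) = 12 - 3/(4 + f))
v = 47/20 (v = (3*(15 + 4*(9 - 1))/(4 + (9 - 1)))/5 = (3*(15 + 4*8)/(4 + 8))/5 = (3*(15 + 32)/12)/5 = (3*(1/12)*47)/5 = (⅕)*(47/4) = 47/20 ≈ 2.3500)
(84 + (3 - 4)*(-2))*(v - 1*8) = (84 + (3 - 4)*(-2))*(47/20 - 1*8) = (84 - 1*(-2))*(47/20 - 8) = (84 + 2)*(-113/20) = 86*(-113/20) = -4859/10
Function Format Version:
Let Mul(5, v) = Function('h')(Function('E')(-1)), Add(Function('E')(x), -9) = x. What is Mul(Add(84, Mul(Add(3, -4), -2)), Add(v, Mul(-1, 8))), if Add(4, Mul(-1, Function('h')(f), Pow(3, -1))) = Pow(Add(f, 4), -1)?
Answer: Rational(-4859, 10) ≈ -485.90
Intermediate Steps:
Function('E')(x) = Add(9, x)
Function('h')(f) = Add(12, Mul(-3, Pow(Add(4, f), -1))) (Function('h')(f) = Add(12, Mul(-3, Pow(Add(f, 4), -1))) = Add(12, Mul(-3, Pow(Add(4, f), -1))))
v = Rational(47, 20) (v = Mul(Rational(1, 5), Mul(3, Pow(Add(4, Add(9, -1)), -1), Add(15, Mul(4, Add(9, -1))))) = Mul(Rational(1, 5), Mul(3, Pow(Add(4, 8), -1), Add(15, Mul(4, 8)))) = Mul(Rational(1, 5), Mul(3, Pow(12, -1), Add(15, 32))) = Mul(Rational(1, 5), Mul(3, Rational(1, 12), 47)) = Mul(Rational(1, 5), Rational(47, 4)) = Rational(47, 20) ≈ 2.3500)
Mul(Add(84, Mul(Add(3, -4), -2)), Add(v, Mul(-1, 8))) = Mul(Add(84, Mul(Add(3, -4), -2)), Add(Rational(47, 20), Mul(-1, 8))) = Mul(Add(84, Mul(-1, -2)), Add(Rational(47, 20), -8)) = Mul(Add(84, 2), Rational(-113, 20)) = Mul(86, Rational(-113, 20)) = Rational(-4859, 10)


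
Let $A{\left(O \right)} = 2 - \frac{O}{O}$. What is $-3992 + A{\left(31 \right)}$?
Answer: $-3991$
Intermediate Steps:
$A{\left(O \right)} = 1$ ($A{\left(O \right)} = 2 - 1 = 1$)
$-3992 + A{\left(31 \right)} = -3992 + 1 = -3991$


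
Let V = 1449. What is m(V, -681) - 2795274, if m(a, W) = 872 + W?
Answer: -2795083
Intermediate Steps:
m(V, -681) - 2795274 = (872 - 681) - 2795274 = 191 - 2795274 = -2795083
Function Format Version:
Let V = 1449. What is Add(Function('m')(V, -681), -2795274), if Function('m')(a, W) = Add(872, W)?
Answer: -2795083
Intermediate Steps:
Add(Function('m')(V, -681), -2795274) = Add(Add(872, -681), -2795274) = Add(191, -2795274) = -2795083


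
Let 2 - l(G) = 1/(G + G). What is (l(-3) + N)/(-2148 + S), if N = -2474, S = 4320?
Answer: -14831/13032 ≈ -1.1380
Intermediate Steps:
l(G) = 2 - 1/(2*G) (l(G) = 2 - 1/(G + G) = 2 - 1/(2*G))
(l(-3) + N)/(-2148 + S) = ((2 - 1/2/(-3)) - 2474)/(-2148 + 4320) = ((2 - 1/2*(-1/3)) - 2474)/2172 = ((2 + 1/6) - 2474)*(1/2172) = (13/6 - 2474)*(1/2172) = -14831/6*1/2172 = -14831/13032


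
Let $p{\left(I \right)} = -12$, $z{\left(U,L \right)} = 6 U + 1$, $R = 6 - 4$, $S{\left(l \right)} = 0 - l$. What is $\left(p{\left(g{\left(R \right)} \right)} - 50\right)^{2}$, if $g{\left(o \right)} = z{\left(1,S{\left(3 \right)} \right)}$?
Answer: $3844$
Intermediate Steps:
$S{\left(l \right)} = - l$
$R = 2$
$z{\left(U,L \right)} = 1 + 6 U$
$g{\left(o \right)} = 7$ ($g{\left(o \right)} = 1 + 6 \cdot 1 = 1 + 6 = 7$)
$\left(p{\left(g{\left(R \right)} \right)} - 50\right)^{2} = \left(-12 - 50\right)^{2} = \left(-62\right)^{2} = 3844$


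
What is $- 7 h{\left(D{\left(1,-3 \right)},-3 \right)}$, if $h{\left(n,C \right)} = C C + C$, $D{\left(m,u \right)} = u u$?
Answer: $-42$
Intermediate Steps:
$D{\left(m,u \right)} = u^{2}$
$h{\left(n,C \right)} = C + C^{2}$ ($h{\left(n,C \right)} = C^{2} + C = C + C^{2}$)
$- 7 h{\left(D{\left(1,-3 \right)},-3 \right)} = - 7 \left(- 3 \left(1 - 3\right)\right) = - 7 \left(\left(-3\right) \left(-2\right)\right) = \left(-7\right) 6 = -42$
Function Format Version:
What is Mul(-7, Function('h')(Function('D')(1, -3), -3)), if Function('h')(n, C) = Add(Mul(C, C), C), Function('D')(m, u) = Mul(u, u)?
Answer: -42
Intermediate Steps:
Function('D')(m, u) = Pow(u, 2)
Function('h')(n, C) = Add(C, Pow(C, 2)) (Function('h')(n, C) = Add(Pow(C, 2), C) = Add(C, Pow(C, 2)))
Mul(-7, Function('h')(Function('D')(1, -3), -3)) = Mul(-7, Mul(-3, Add(1, -3))) = Mul(-7, Mul(-3, -2)) = Mul(-7, 6) = -42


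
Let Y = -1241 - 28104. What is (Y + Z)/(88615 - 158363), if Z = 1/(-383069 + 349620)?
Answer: 490780453/1166500426 ≈ 0.42073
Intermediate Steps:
Z = -1/33449 (Z = 1/(-33449) = -1/33449 ≈ -2.9896e-5)
Y = -29345
(Y + Z)/(88615 - 158363) = (-29345 - 1/33449)/(88615 - 158363) = -981560906/33449/(-69748) = -981560906/33449*(-1/69748) = 490780453/1166500426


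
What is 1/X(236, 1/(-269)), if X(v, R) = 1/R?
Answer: -1/269 ≈ -0.0037175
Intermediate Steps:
1/X(236, 1/(-269)) = 1/(1/(1/(-269))) = 1/(1/(-1/269)) = 1/(-269) = -1/269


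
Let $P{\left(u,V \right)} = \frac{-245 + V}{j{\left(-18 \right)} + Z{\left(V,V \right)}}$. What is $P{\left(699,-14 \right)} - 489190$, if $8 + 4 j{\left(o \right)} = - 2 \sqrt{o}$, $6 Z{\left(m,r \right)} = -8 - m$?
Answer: $\frac{6 \left(- 244595 \sqrt{2} + 162977 i\right)}{- 2 i + 3 \sqrt{2}} \approx -4.8914 \cdot 10^{5} - 99.895 i$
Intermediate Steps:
$Z{\left(m,r \right)} = - \frac{4}{3} - \frac{m}{6}$ ($Z{\left(m,r \right)} = \frac{-8 - m}{6} = - \frac{4}{3} - \frac{m}{6}$)
$j{\left(o \right)} = -2 - \frac{\sqrt{o}}{2}$ ($j{\left(o \right)} = -2 + \frac{\left(-2\right) \sqrt{o}}{4} = -2 - \frac{\sqrt{o}}{2}$)
$P{\left(u,V \right)} = \frac{-245 + V}{- \frac{10}{3} - \frac{V}{6} - \frac{3 i \sqrt{2}}{2}}$ ($P{\left(u,V \right)} = \frac{-245 + V}{\left(-2 - \frac{\sqrt{-18}}{2}\right) - \left(\frac{4}{3} + \frac{V}{6}\right)} = \frac{-245 + V}{\left(-2 - \frac{3 i \sqrt{2}}{2}\right) - \left(\frac{4}{3} + \frac{V}{6}\right)} = \frac{-245 + V}{- \frac{10}{3} - \frac{V}{6} - \frac{3 i \sqrt{2}}{2}}$)
$P{\left(699,-14 \right)} - 489190 = \frac{6 \left(245 - -14\right)}{20 - 14 + 9 i \sqrt{2}} - 489190 = \frac{6 \left(245 + 14\right)}{6 + 9 i \sqrt{2}} - 489190 = 6 \frac{1}{6 + 9 i \sqrt{2}} \cdot 259 - 489190 = \frac{1554}{6 + 9 i \sqrt{2}} - 489190 = -489190 + \frac{1554}{6 + 9 i \sqrt{2}}$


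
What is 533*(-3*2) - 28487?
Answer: -31685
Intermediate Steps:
533*(-3*2) - 28487 = 533*(-6) - 28487 = -3198 - 28487 = -31685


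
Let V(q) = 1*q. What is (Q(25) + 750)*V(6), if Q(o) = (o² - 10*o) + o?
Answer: 6900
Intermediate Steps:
V(q) = q
Q(o) = o² - 9*o
(Q(25) + 750)*V(6) = (25*(-9 + 25) + 750)*6 = (25*16 + 750)*6 = (400 + 750)*6 = 1150*6 = 6900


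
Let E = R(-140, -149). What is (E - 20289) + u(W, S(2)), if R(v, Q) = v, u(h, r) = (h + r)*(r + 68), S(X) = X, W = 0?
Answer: -20289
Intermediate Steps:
u(h, r) = (68 + r)*(h + r) (u(h, r) = (h + r)*(68 + r) = (68 + r)*(h + r))
E = -140
(E - 20289) + u(W, S(2)) = (-140 - 20289) + (2² + 68*0 + 68*2 + 0*2) = -20429 + (4 + 0 + 136 + 0) = -20429 + 140 = -20289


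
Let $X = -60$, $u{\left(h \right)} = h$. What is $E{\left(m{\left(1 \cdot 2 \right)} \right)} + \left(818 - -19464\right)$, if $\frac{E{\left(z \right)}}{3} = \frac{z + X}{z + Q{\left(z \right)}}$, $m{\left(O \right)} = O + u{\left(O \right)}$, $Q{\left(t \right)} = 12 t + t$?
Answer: $20279$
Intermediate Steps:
$Q{\left(t \right)} = 13 t$
$m{\left(O \right)} = 2 O$ ($m{\left(O \right)} = O + O = 2 O$)
$E{\left(z \right)} = \frac{3 \left(-60 + z\right)}{14 z}$ ($E{\left(z \right)} = 3 \frac{z - 60}{z + 13 z} = 3 \frac{-60 + z}{14 z} = \frac{3 \left(-60 + z\right)}{14 z}$)
$E{\left(m{\left(1 \cdot 2 \right)} \right)} + \left(818 - -19464\right) = \frac{3 \left(-60 + 2 \cdot 1 \cdot 2\right)}{14 \cdot 2 \cdot 1 \cdot 2} + \left(818 - -19464\right) = \frac{3 \left(-60 + 2 \cdot 2\right)}{14 \cdot 2 \cdot 2} + \left(818 + 19464\right) = \frac{3 \left(-60 + 4\right)}{14 \cdot 4} + 20282 = \frac{3}{14} \cdot \frac{1}{4} \left(-56\right) + 20282 = -3 + 20282 = 20279$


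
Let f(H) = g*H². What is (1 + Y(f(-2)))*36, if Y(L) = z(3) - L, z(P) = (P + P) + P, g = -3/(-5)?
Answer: 1368/5 ≈ 273.60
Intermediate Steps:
g = ⅗ (g = -3*(-⅕) = ⅗ ≈ 0.60000)
z(P) = 3*P (z(P) = 2*P + P = 3*P)
f(H) = 3*H²/5
Y(L) = 9 - L (Y(L) = 3*3 - L = 9 - L)
(1 + Y(f(-2)))*36 = (1 + (9 - 3*(-2)²/5))*36 = (1 + (9 - 3*4/5))*36 = (1 + (9 - 1*12/5))*36 = (1 + (9 - 12/5))*36 = (1 + 33/5)*36 = (38/5)*36 = 1368/5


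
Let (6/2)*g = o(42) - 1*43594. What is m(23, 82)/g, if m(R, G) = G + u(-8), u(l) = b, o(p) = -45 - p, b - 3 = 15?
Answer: -300/43681 ≈ -0.0068680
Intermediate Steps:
b = 18 (b = 3 + 15 = 18)
u(l) = 18
g = -43681/3 (g = ((-45 - 1*42) - 1*43594)/3 = ((-45 - 42) - 43594)/3 = (-87 - 43594)/3 = (⅓)*(-43681) = -43681/3 ≈ -14560.)
m(R, G) = 18 + G (m(R, G) = G + 18 = 18 + G)
m(23, 82)/g = (18 + 82)/(-43681/3) = 100*(-3/43681) = -300/43681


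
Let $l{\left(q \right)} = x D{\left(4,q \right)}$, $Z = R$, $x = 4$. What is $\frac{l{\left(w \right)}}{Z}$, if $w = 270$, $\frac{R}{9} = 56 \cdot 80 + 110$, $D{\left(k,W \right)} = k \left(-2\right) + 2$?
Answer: $- \frac{4}{6885} \approx -0.00058097$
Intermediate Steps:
$D{\left(k,W \right)} = 2 - 2 k$ ($D{\left(k,W \right)} = - 2 k + 2 = 2 - 2 k$)
$R = 41310$ ($R = 9 \left(56 \cdot 80 + 110\right) = 9 \left(4480 + 110\right) = 9 \cdot 4590 = 41310$)
$Z = 41310$
$l{\left(q \right)} = -24$ ($l{\left(q \right)} = 4 \left(2 - 8\right) = 4 \left(-6\right) = -24$)
$\frac{l{\left(w \right)}}{Z} = - \frac{24}{41310} = \left(-24\right) \frac{1}{41310} = - \frac{4}{6885}$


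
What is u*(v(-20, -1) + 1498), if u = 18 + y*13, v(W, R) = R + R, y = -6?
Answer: -89760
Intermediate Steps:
v(W, R) = 2*R
u = -60 (u = 18 - 6*13 = 18 - 78 = -60)
u*(v(-20, -1) + 1498) = -60*(2*(-1) + 1498) = -60*(-2 + 1498) = -60*1496 = -89760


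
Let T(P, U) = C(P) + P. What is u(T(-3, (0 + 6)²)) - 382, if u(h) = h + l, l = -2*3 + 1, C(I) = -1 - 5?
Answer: -396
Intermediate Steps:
C(I) = -6
l = -5 (l = -6 + 1 = -5)
T(P, U) = -6 + P
u(h) = -5 + h (u(h) = h - 5 = -5 + h)
u(T(-3, (0 + 6)²)) - 382 = (-5 + (-6 - 3)) - 382 = (-5 - 9) - 382 = -14 - 382 = -396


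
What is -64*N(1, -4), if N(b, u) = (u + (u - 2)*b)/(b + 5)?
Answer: 320/3 ≈ 106.67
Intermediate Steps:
N(b, u) = (u + b*(-2 + u))/(5 + b) (N(b, u) = (u + (-2 + u)*b)/(5 + b) = (u + b*(-2 + u))/(5 + b))
-64*N(1, -4) = -64*(-4 - 2*1 + 1*(-4))/(5 + 1) = -64*(-4 - 2 - 4)/6 = -32*(-10)/3 = -64*(-5/3) = 320/3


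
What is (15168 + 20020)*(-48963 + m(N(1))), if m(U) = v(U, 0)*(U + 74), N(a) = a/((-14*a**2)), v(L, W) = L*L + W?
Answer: -1181907185289/686 ≈ -1.7229e+9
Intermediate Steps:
v(L, W) = W + L**2 (v(L, W) = L**2 + W = W + L**2)
N(a) = -1/(14*a) (N(a) = a*(-1/(14*a**2)) = -1/(14*a))
m(U) = U**2*(74 + U) (m(U) = (0 + U**2)*(U + 74) = U**2*(74 + U))
(15168 + 20020)*(-48963 + m(N(1))) = (15168 + 20020)*(-48963 + (-1/14/1)**2*(74 - 1/14/1)) = 35188*(-48963 + (-1/14*1)**2*(74 - 1/14*1)) = 35188*(-48963 + (-1/14)**2*(74 - 1/14)) = 35188*(-48963 + (1/196)*(1035/14)) = 35188*(-48963 + 1035/2744) = 35188*(-134353437/2744) = -1181907185289/686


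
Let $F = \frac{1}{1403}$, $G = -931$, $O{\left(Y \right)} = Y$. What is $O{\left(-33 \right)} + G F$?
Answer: $- \frac{47230}{1403} \approx -33.664$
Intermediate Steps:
$F = \frac{1}{1403} \approx 0.00071276$
$O{\left(-33 \right)} + G F = -33 - \frac{931}{1403} = - \frac{47230}{1403}$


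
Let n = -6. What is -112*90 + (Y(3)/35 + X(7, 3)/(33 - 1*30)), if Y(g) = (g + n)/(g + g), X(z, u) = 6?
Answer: -705461/70 ≈ -10078.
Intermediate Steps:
Y(g) = (-6 + g)/(2*g) (Y(g) = (g - 6)/(g + g) = (-6 + g)/((2*g)) = (-6 + g)*(1/(2*g)) = (-6 + g)/(2*g))
-112*90 + (Y(3)/35 + X(7, 3)/(33 - 1*30)) = -112*90 + (((½)*(-6 + 3)/3)/35 + 6/(33 - 1*30)) = -10080 + (((½)*(⅓)*(-3))*(1/35) + 6/(33 - 30)) = -10080 + (-½*1/35 + 6/3) = -10080 + (-1/70 + 6*(⅓)) = -10080 + (-1/70 + 2) = -10080 + 139/70 = -705461/70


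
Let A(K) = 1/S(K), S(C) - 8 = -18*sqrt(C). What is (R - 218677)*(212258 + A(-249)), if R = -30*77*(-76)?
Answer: -184731670520644/20185 - 388053*I*sqrt(249)/40370 ≈ -9.1519e+9 - 151.68*I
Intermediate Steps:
S(C) = 8 - 18*sqrt(C)
A(K) = 1/(8 - 18*sqrt(K))
R = 175560 (R = -2310*(-76) = 175560)
(R - 218677)*(212258 + A(-249)) = (175560 - 218677)*(212258 - 1/(-8 + 18*sqrt(-249))) = -43117*(212258 - 1/(-8 + 18*(I*sqrt(249)))) = -43117*(212258 - 1/(-8 + 18*I*sqrt(249))) = -9151928186 + 43117/(-8 + 18*I*sqrt(249))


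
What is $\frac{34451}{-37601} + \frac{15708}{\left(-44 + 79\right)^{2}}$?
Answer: $\frac{78347719}{6580175} \approx 11.907$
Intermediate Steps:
$\frac{34451}{-37601} + \frac{15708}{\left(-44 + 79\right)^{2}} = 34451 \left(- \frac{1}{37601}\right) + \frac{15708}{35^{2}} = - \frac{34451}{37601} + \frac{15708}{1225} = - \frac{34451}{37601} + 15708 \cdot \frac{1}{1225} = - \frac{34451}{37601} + \frac{2244}{175} = \frac{78347719}{6580175}$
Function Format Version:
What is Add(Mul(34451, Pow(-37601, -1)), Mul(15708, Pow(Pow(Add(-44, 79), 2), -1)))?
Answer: Rational(78347719, 6580175) ≈ 11.907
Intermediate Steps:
Add(Mul(34451, Pow(-37601, -1)), Mul(15708, Pow(Pow(Add(-44, 79), 2), -1))) = Add(Mul(34451, Rational(-1, 37601)), Mul(15708, Pow(Pow(35, 2), -1))) = Add(Rational(-34451, 37601), Mul(15708, Pow(1225, -1))) = Add(Rational(-34451, 37601), Mul(15708, Rational(1, 1225))) = Add(Rational(-34451, 37601), Rational(2244, 175)) = Rational(78347719, 6580175)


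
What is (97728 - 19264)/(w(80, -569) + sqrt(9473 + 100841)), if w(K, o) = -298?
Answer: 11691136/10755 + 39232*sqrt(110314)/10755 ≈ 2298.6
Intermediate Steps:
(97728 - 19264)/(w(80, -569) + sqrt(9473 + 100841)) = (97728 - 19264)/(-298 + sqrt(9473 + 100841)) = 78464/(-298 + sqrt(110314))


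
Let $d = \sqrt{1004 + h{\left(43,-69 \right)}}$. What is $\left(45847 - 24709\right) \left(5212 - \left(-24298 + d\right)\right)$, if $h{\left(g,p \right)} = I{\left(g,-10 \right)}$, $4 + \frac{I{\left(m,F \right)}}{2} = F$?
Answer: $623782380 - 84552 \sqrt{61} \approx 6.2312 \cdot 10^{8}$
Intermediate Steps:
$I{\left(m,F \right)} = -8 + 2 F$
$h{\left(g,p \right)} = -28$ ($h{\left(g,p \right)} = -8 + 2 \left(-10\right) = -8 - 20 = -28$)
$d = 4 \sqrt{61}$ ($d = \sqrt{1004 - 28} = \sqrt{976} = 4 \sqrt{61} \approx 31.241$)
$\left(45847 - 24709\right) \left(5212 - \left(-24298 + d\right)\right) = \left(45847 - 24709\right) \left(5212 + \left(24298 - 4 \sqrt{61}\right)\right) = 21138 \left(5212 + \left(24298 - 4 \sqrt{61}\right)\right) = 21138 \left(29510 - 4 \sqrt{61}\right) = 623782380 - 84552 \sqrt{61}$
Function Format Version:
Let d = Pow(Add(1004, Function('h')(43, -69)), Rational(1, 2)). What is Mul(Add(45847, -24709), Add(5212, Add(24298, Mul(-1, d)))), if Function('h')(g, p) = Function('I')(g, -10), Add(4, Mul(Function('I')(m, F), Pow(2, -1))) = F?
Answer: Add(623782380, Mul(-84552, Pow(61, Rational(1, 2)))) ≈ 6.2312e+8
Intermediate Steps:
Function('I')(m, F) = Add(-8, Mul(2, F))
Function('h')(g, p) = -28 (Function('h')(g, p) = Add(-8, Mul(2, -10)) = Add(-8, -20) = -28)
d = Mul(4, Pow(61, Rational(1, 2))) (d = Pow(Add(1004, -28), Rational(1, 2)) = Pow(976, Rational(1, 2)) = Mul(4, Pow(61, Rational(1, 2))) ≈ 31.241)
Mul(Add(45847, -24709), Add(5212, Add(24298, Mul(-1, d)))) = Mul(Add(45847, -24709), Add(5212, Add(24298, Mul(-1, Mul(4, Pow(61, Rational(1, 2))))))) = Mul(21138, Add(5212, Add(24298, Mul(-4, Pow(61, Rational(1, 2)))))) = Mul(21138, Add(29510, Mul(-4, Pow(61, Rational(1, 2))))) = Add(623782380, Mul(-84552, Pow(61, Rational(1, 2))))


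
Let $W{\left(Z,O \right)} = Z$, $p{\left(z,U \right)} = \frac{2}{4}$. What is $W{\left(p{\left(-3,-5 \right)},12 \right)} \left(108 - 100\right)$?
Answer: $4$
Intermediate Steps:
$p{\left(z,U \right)} = \frac{1}{2}$ ($p{\left(z,U \right)} = 2 \cdot \frac{1}{4} = \frac{1}{2}$)
$W{\left(p{\left(-3,-5 \right)},12 \right)} \left(108 - 100\right) = \frac{108 - 100}{2} = \frac{1}{2} \cdot 8 = 4$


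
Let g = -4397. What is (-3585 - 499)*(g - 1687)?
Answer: 24847056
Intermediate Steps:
(-3585 - 499)*(g - 1687) = (-3585 - 499)*(-4397 - 1687) = -4084*(-6084) = 24847056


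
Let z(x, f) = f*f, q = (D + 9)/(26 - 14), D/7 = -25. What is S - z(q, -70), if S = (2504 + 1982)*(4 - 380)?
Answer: -1691636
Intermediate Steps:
D = -175 (D = 7*(-25) = -175)
q = -83/6 (q = (-175 + 9)/(26 - 14) = -166/12 = -166*1/12 = -83/6 ≈ -13.833)
z(x, f) = f²
S = -1686736 (S = 4486*(-376) = -1686736)
S - z(q, -70) = -1686736 - 1*(-70)² = -1686736 - 1*4900 = -1686736 - 4900 = -1691636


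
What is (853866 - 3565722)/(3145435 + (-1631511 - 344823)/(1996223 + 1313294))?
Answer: -8974933533552/10409868628561 ≈ -0.86216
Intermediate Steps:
(853866 - 3565722)/(3145435 + (-1631511 - 344823)/(1996223 + 1313294)) = -2711856/(3145435 - 1976334/3309517) = -2711856/10409868628561/3309517 = -2711856*3309517/10409868628561 = -8974933533552/10409868628561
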